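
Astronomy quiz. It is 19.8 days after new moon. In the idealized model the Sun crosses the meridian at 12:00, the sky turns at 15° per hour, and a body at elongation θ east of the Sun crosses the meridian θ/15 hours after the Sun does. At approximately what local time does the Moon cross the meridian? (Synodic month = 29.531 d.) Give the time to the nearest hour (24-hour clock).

04:00

The Moon has covered 19.8/29.531 of its cycle, so θ ≈ 360° × 19.8/29.531 = 241.4°.
At 15° of sky rotation per hour, 241.4° corresponds to a 16.09 h lag.
12:00 + 16.09 h ≈ 04:05 → 04:00 to the nearest hour.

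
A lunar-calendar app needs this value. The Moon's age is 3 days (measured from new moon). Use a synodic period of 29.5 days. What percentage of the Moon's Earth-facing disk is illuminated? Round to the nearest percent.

The Moon has covered 3/29.5 of its cycle, so θ ≈ 360° × 3/29.5 = 36.6°.
cos 36.6° = 0.803, so f = (1 − 0.803)/2 = 0.099, so 10%.

10%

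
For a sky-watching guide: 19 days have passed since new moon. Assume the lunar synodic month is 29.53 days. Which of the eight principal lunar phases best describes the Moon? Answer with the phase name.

θ ≈ 360° × 19/29.53 = 232°, which falls in the waning gibbous sector.

waning gibbous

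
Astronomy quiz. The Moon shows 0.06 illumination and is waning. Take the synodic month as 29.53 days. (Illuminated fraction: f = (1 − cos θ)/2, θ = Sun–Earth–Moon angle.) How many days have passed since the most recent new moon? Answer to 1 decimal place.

27.2 days

cos θ = 1 − 2f = 0.880, giving a principal value of 28.4°.
A waning Moon lies in 180°–360°, so θ = 360° − 28.4° = 331.6°.
Age = 29.53 × 331.6°/360° ≈ 27.20 days.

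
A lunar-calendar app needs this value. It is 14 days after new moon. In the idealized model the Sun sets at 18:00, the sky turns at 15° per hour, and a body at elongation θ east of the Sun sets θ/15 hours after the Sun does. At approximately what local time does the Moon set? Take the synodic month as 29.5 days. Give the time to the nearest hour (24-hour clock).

Phase angle: θ = 360°·(14 d)/(29.5 d) = 170.8°.
Delay after the Sun = 170.8° / (15°/h) ≈ 11.39 h.
18:00 + 11.39 h ≈ 05:23 → 05:00 to the nearest hour.

05:00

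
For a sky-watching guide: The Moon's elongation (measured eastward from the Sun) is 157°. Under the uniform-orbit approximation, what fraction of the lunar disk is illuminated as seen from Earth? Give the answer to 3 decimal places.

Half-versine of 157°: (1 − (-0.921))/2 = 0.960.

0.960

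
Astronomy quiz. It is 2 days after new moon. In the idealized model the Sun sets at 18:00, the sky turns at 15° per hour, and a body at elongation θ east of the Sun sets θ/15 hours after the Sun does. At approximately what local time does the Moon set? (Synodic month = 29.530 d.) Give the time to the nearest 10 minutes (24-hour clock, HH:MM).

19:40

The Moon has covered 2/29.530 of its cycle, so θ ≈ 360° × 2/29.530 = 24.4°.
Delay after the Sun = 24.4° / (15°/h) ≈ 1.63 h.
18:00 + 1.625 h ≈ 19:38 → 19:40 to the nearest ten minutes.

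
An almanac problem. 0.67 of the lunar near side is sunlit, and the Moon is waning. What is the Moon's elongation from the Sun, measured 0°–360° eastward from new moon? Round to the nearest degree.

Invert f = (1 − cos θ)/2 to get cos θ = 1 − 2(0.67) = -0.340, hence θ₀ = arccos -0.340 = 109.9°.
Waning ⇒ past full, so θ = 360° − 109.9° = 250.1°.

250°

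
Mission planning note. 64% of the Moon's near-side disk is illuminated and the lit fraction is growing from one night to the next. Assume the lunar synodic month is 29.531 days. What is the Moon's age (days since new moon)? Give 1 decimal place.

Invert f = (1 − cos θ)/2 to get cos θ = 1 − 2(0.64) = -0.280, hence θ₀ = arccos -0.280 = 106.3°.
The Moon is waxing (0°–180°), so θ = 106.3° directly.
That fraction of the synodic month is 106.3/360 × 29.531 d ≈ 8.72 d.

8.7 days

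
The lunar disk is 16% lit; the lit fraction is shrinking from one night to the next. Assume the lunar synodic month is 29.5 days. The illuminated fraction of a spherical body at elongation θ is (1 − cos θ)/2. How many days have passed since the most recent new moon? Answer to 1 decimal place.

Invert f = (1 − cos θ)/2 to get cos θ = 1 − 2(0.16) = 0.680, hence θ₀ = arccos 0.680 = 47.2°.
Waning ⇒ past full, so θ = 360° − 47.2° = 312.8°.
Age = 29.5 × 312.8°/360° ≈ 25.64 days.

25.6 days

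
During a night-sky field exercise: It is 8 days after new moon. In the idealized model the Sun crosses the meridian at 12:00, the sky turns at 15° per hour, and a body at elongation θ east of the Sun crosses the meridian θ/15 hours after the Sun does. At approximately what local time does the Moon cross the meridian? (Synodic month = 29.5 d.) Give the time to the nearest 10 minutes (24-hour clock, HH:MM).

18:30

Phase angle: θ = 360°·(8 d)/(29.5 d) = 97.6°.
Delay after the Sun = 97.6° / (15°/h) ≈ 6.51 h.
12:00 + 6.508 h ≈ 18:31 → 18:30 to the nearest ten minutes.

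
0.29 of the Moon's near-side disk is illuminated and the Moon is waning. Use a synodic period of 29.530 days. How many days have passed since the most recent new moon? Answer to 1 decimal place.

24.2 days

cos θ = 1 − 2f = 0.420, giving a principal value of 65.2°.
A waning Moon lies in 180°–360°, so θ = 360° − 65.2° = 294.8°.
That fraction of the synodic month is 294.8/360 × 29.530 d ≈ 24.18 d.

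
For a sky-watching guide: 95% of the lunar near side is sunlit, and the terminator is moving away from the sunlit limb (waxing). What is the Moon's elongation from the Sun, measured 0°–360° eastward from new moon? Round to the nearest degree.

From f = (1 − cos θ)/2: cos θ = 1 − 2×0.95 = -0.900; arccos → 154.2°.
The Moon is waxing (0°–180°), so θ = 154.2° directly.

154°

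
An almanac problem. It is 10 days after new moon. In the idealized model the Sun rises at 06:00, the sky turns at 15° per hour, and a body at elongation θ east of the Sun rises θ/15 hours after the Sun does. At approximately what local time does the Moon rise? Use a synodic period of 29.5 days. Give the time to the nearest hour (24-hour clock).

14:00

The Moon has covered 10/29.5 of its cycle, so θ ≈ 360° × 10/29.5 = 122.0°.
The Moon trails the Sun by θ/15 = 122.0/15 ≈ 8.14 hours.
06:00 + 8.14 h ≈ 14:08 → 14:00 to the nearest hour.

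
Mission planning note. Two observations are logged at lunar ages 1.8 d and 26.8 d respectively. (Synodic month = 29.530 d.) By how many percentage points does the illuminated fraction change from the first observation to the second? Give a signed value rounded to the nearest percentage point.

First observation: θ = 360°·1.8/29.530 = 21.9°, so f = 0.036.
Second observation: θ = 326.7°, f = 0.082.
Δf = 0.082 − 0.036 = +0.046, i.e. +5 pp.

+5 percentage points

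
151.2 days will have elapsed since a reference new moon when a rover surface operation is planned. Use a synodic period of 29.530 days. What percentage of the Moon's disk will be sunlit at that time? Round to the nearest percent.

151.2/29.530 = 5.120 lunations, so 5 complete cycles and 3.55 d into the next.
Elongation θ = 360° × 3.55/29.530 ≈ 43.3°.
cos 43.3° = 0.728, so f = (1 − 0.728)/2 = 0.136, so 14%.

14%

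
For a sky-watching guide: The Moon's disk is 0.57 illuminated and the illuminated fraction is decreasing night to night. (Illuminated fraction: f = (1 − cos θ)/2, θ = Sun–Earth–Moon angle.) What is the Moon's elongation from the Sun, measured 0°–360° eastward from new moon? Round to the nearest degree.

cos θ = 1 − 2f = -0.140, giving a principal value of 98.0°.
Waning ⇒ past full, so θ = 360° − 98.0° = 262.0°.

262°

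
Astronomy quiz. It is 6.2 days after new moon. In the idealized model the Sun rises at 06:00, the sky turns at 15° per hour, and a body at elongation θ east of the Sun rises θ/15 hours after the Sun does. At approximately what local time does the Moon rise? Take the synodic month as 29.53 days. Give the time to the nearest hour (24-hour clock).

Phase angle: θ = 360°·(6.2 d)/(29.53 d) = 75.6°.
At 15° of sky rotation per hour, 75.6° corresponds to a 5.04 h lag.
06:00 + 5.04 h ≈ 11:02 → 11:00 to the nearest hour.

11:00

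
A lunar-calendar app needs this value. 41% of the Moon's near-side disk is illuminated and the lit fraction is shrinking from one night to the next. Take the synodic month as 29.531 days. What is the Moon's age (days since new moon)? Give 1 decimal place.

cos θ = 1 − 2f = 0.180, giving a principal value of 79.6°.
Waning ⇒ past full, so θ = 360° − 79.6° = 280.4°.
That fraction of the synodic month is 280.4/360 × 29.531 d ≈ 23.00 d.

23.0 days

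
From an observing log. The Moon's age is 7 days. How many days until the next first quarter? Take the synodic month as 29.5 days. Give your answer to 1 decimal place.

First quarter is 0.25 of the way through the cycle: age 0.25 × 29.5 = 7.375 d.
So 0.375 days remain (7.375 − 7).

0.4 days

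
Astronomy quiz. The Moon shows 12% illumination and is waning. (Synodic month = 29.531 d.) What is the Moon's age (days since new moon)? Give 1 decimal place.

26.2 days

Invert f = (1 − cos θ)/2 to get cos θ = 1 − 2(0.12) = 0.760, hence θ₀ = arccos 0.760 = 40.5°.
A waning Moon lies in 180°–360°, so θ = 360° − 40.5° = 319.5°.
That fraction of the synodic month is 319.5/360 × 29.531 d ≈ 26.21 d.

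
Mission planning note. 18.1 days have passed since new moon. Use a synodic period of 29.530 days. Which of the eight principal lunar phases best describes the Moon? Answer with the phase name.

waning gibbous

At 18.1/29.530 of the cycle, θ ≈ 221° — the waning gibbous range.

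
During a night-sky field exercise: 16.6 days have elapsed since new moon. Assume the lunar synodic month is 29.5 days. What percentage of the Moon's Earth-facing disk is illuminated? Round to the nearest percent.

96%

Phase angle: θ = 360°·(16.6 d)/(29.5 d) = 202.6°.
Illuminated fraction = (1 − cos 202.6°)/2 = (1 − (-0.923))/2 ≈ 0.962, so 96%.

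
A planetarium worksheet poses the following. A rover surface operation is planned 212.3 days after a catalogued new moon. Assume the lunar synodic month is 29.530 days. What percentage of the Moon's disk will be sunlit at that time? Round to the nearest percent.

212.3/29.530 = 7.189 lunations, so 7 complete cycles and 5.59 d into the next.
Elongation θ = 360° × 5.59/29.530 ≈ 68.1°.
With cos θ = 0.372, the lit fraction is (1 − 0.372)/2 ≈ 0.314, so 31%.

31%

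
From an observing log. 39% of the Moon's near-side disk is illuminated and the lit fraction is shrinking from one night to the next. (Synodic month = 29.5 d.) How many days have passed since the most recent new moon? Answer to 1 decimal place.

23.2 days

Invert f = (1 − cos θ)/2 to get cos θ = 1 − 2(0.39) = 0.220, hence θ₀ = arccos 0.220 = 77.3°.
Waning ⇒ past full, so θ = 360° − 77.3° = 282.7°.
Age = 29.5 × 282.7°/360° ≈ 23.17 days.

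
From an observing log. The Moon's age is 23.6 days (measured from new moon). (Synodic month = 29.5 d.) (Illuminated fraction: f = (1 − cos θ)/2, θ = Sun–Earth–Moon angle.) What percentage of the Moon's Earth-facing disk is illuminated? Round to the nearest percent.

35%

Phase angle: θ = 360°·(23.6 d)/(29.5 d) = 288.0°.
cos 288.0° = 0.309, so f = (1 − 0.309)/2 = 0.345, so 35%.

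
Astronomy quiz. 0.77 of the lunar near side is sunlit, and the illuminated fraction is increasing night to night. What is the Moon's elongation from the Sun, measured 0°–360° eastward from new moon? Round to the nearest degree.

cos θ = 1 − 2f = -0.540, giving a principal value of 122.7°.
Before full moon the principal value applies: θ = 122.7°.

123°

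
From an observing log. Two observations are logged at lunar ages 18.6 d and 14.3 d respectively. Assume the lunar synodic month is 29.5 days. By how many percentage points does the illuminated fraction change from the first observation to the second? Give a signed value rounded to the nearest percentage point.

θ₁ = 360° × 18.6/29.5 = 227.0°, f₁ = (1 − cos θ₁)/2 = 0.841.
θ₂ = 360° × 14.3/29.5 = 174.5°, f₂ = (1 − cos θ₂)/2 = 0.998.
Change = f₂ − f₁ = +0.157 → +16 percentage points.

+16 pp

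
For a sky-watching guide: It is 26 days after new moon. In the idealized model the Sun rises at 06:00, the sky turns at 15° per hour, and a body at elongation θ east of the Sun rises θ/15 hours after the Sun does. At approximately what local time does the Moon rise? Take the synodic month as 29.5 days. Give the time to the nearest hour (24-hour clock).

03:00

The Moon has covered 26/29.5 of its cycle, so θ ≈ 360° × 26/29.5 = 317.3°.
Delay after the Sun = 317.3° / (15°/h) ≈ 21.15 h.
06:00 + 21.15 h ≈ 03:09 → 03:00 to the nearest hour.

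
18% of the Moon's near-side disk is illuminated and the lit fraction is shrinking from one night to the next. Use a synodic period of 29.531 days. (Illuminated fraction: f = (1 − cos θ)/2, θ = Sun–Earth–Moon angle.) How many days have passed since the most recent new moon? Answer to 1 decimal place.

cos θ = 1 − 2f = 0.640, giving a principal value of 50.2°.
A waning Moon lies in 180°–360°, so θ = 360° − 50.2° = 309.8°.
That fraction of the synodic month is 309.8/360 × 29.531 d ≈ 25.41 d.

25.4 days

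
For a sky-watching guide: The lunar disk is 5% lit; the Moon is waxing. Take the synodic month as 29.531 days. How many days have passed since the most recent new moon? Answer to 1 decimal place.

From f = (1 − cos θ)/2: cos θ = 1 − 2×0.05 = 0.900; arccos → 25.8°.
The Moon is waxing (0°–180°), so θ = 25.8° directly.
At 360°/29.531 d per day, 25.8° corresponds to 2.12 days.

2.1 days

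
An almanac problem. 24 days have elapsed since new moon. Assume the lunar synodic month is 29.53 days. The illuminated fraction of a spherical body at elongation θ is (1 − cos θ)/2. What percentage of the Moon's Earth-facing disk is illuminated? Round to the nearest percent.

31%

Phase angle: θ = 360°·(24 d)/(29.53 d) = 292.6°.
Illuminated fraction = (1 − cos 292.6°)/2 = (1 − 0.384)/2 ≈ 0.308, so 31%.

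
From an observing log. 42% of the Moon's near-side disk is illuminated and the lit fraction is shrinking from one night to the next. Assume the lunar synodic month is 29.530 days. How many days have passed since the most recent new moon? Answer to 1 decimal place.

From f = (1 − cos θ)/2: cos θ = 1 − 2×0.42 = 0.160; arccos → 80.8°.
A waning Moon lies in 180°–360°, so θ = 360° − 80.8° = 279.2°.
That fraction of the synodic month is 279.2/360 × 29.530 d ≈ 22.90 d.

22.9 days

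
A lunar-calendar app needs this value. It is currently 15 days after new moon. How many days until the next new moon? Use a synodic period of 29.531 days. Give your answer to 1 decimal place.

14.5 days

The next new moon completes the synodic month: 29.531 − 15 = 14.531 days.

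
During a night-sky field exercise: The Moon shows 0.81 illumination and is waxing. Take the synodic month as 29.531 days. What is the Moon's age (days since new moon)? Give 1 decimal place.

10.5 days

Invert f = (1 − cos θ)/2 to get cos θ = 1 − 2(0.81) = -0.620, hence θ₀ = arccos -0.620 = 128.3°.
The Moon is waxing (0°–180°), so θ = 128.3° directly.
At 360°/29.531 d per day, 128.3° corresponds to 10.53 days.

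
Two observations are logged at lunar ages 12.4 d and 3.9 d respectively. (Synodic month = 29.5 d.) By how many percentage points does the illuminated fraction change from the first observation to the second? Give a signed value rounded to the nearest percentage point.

First observation: θ = 360°·12.4/29.5 = 151.3°, so f = 0.939.
Second observation: θ = 47.6°, f = 0.163.
Δf = 0.163 − 0.939 = -0.776, i.e. -78 pp.

-78 percentage points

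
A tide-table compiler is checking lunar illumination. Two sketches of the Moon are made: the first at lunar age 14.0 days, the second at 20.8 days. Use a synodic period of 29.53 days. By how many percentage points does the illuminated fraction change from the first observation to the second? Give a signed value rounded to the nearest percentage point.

-35 pp

First observation: θ = 360°·14.0/29.53 = 170.7°, so f = 0.993.
Second observation: θ = 253.6°, f = 0.641.
Δf = 0.641 − 0.993 = -0.352, i.e. -35 pp.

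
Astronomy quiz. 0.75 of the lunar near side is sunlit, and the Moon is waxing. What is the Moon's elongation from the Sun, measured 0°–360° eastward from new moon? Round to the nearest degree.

120°

From f = (1 − cos θ)/2: cos θ = 1 − 2×0.75 = -0.500; arccos → 120.0°.
Before full moon the principal value applies: θ = 120.0°.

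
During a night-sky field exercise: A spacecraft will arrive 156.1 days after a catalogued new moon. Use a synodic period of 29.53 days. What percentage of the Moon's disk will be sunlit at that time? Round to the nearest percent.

Reduce mod P: 156.1 − 5×29.53 = 8.45 d into the current lunation.
The Moon has covered 8.45/29.53 of its cycle, so θ ≈ 360° × 8.45/29.53 = 103.0°.
cos 103.0° = (-0.225), so f = (1 − (-0.225))/2 = 0.613, so 61%.

61%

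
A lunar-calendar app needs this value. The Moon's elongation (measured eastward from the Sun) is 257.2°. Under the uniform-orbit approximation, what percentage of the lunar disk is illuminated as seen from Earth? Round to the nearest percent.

cos 257.2° = (-0.222), so f = (1 − (-0.222))/2 = 0.611, i.e. 61%.

61%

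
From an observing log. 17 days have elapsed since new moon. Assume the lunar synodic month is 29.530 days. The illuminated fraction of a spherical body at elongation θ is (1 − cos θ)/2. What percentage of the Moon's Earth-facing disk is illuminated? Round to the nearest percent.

94%

The Moon has covered 17/29.530 of its cycle, so θ ≈ 360° × 17/29.530 = 207.2°.
cos 207.2° = (-0.889), so f = (1 − (-0.889))/2 = 0.945, so 94%.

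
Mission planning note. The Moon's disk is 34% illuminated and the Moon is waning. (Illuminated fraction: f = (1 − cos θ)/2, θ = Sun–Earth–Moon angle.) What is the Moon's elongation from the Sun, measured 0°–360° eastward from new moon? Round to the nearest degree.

289°

cos θ = 1 − 2f = 0.320, giving a principal value of 71.3°.
Since the Moon is past full (waning), take the reflex angle: θ = 360° − 71.3° = 288.7°.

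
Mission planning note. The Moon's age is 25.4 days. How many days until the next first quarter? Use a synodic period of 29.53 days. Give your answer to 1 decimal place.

First quarter occurs at elongation 90°, i.e. at age 29.53 × 90/360 = 7.383 d.
Already past this cycle's first quarter; the next is at 7.383 + 29.53 = 36.913 d, so 36.913 − 25.4 = 11.513 days.

11.5 days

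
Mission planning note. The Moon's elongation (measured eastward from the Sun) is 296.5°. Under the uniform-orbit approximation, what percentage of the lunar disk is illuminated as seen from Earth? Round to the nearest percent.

28%

cos 296.5° = 0.446, so f = (1 − 0.446)/2 = 0.277, i.e. 28%.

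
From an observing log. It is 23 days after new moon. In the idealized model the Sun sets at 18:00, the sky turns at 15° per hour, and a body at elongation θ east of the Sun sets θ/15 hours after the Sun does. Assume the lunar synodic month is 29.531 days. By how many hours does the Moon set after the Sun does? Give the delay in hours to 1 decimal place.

Elongation θ = 360° × 23/29.531 ≈ 280.4°.
Delay after the Sun = 280.4° / (15°/h) ≈ 18.69 h.
So the Moon sets 18.69 h after the Sun.

18.7 h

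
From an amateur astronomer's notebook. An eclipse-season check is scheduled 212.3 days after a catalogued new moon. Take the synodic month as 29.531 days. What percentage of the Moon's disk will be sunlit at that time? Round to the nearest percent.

Reduce mod P: 212.3 − 7×29.531 = 5.58 d into the current lunation.
Elongation θ = 360° × 5.58/29.531 ≈ 68.1°.
Illuminated fraction = (1 − cos 68.1°)/2 = (1 − 0.374)/2 ≈ 0.313, so 31%.

31%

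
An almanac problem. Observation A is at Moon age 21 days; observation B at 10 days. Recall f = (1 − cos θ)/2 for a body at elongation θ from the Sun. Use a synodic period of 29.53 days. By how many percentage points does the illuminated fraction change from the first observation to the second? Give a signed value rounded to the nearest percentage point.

θ₁ = 360° × 21/29.53 = 256.0°, f₁ = (1 − cos θ₁)/2 = 0.621.
θ₂ = 360° × 10/29.53 = 121.9°, f₂ = (1 − cos θ₂)/2 = 0.764.
Change = f₂ − f₁ = +0.143 → +14 percentage points.

+14 percentage points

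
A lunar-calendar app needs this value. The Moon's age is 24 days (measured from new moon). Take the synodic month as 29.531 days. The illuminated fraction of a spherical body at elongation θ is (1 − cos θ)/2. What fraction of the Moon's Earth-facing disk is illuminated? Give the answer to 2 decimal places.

0.31

Elongation θ = 360° × 24/29.531 ≈ 292.6°.
Illuminated fraction = (1 − cos 292.6°)/2 = (1 − 0.384)/2 ≈ 0.308.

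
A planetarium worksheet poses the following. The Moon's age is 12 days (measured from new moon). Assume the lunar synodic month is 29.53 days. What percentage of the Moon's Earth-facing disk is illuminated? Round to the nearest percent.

The Moon has covered 12/29.53 of its cycle, so θ ≈ 360° × 12/29.53 = 146.3°.
Illuminated fraction = (1 − cos 146.3°)/2 = (1 − (-0.832))/2 ≈ 0.916, so 92%.

92%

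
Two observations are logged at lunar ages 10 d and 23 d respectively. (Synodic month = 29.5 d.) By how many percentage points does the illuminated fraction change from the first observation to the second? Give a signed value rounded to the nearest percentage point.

-36 percentage points

First observation: θ = 360°·10/29.5 = 122.0°, so f = 0.765.
Second observation: θ = 280.7°, f = 0.407.
Δf = 0.407 − 0.765 = -0.358, i.e. -36 pp.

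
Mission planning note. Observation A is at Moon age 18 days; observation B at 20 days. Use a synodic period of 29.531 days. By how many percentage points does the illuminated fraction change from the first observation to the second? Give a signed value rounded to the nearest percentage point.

-17 percentage points

First observation: θ = 360°·18/29.531 = 219.4°, so f = 0.886.
Second observation: θ = 243.8°, f = 0.721.
Δf = 0.721 − 0.886 = -0.166, i.e. -17 pp.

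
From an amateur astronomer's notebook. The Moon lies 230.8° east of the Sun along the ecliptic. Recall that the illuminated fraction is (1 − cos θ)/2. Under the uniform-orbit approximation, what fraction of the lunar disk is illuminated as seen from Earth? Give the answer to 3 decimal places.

cos 230.8° = (-0.632), so f = (1 − (-0.632))/2 = 0.816.

0.816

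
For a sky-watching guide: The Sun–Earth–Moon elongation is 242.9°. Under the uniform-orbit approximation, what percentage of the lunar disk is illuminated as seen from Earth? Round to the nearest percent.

cos 242.9° = (-0.456), so f = (1 − (-0.456))/2 = 0.728, i.e. 73%.

73%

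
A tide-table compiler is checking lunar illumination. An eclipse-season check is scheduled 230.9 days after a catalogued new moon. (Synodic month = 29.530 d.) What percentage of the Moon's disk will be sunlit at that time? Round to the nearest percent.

Reduce mod P: 230.9 − 7×29.530 = 24.19 d into the current lunation.
Elongation θ = 360° × 24.19/29.530 ≈ 294.9°.
With cos θ = 0.421, the lit fraction is (1 − 0.421)/2 ≈ 0.289, so 29%.

29%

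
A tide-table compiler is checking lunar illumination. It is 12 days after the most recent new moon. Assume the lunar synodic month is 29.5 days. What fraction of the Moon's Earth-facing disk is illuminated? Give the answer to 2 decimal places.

The Moon has covered 12/29.5 of its cycle, so θ ≈ 360° × 12/29.5 = 146.4°.
Illuminated fraction = (1 − cos 146.4°)/2 = (1 − (-0.833))/2 ≈ 0.917.

0.92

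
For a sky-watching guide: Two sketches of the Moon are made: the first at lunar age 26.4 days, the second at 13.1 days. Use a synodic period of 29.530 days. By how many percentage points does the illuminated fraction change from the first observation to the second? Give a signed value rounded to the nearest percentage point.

First observation: θ = 360°·26.4/29.530 = 321.8°, so f = 0.107.
Second observation: θ = 159.7°, f = 0.969.
Δf = 0.969 − 0.107 = +0.862, i.e. +86 pp.

+86 pp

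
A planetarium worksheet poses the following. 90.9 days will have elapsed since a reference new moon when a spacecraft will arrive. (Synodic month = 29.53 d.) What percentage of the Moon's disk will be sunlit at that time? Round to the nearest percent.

6%

90.9 d spans 3 complete synodic months (3 × 29.53 = 88.59 d) plus 2.31 d.
Elongation θ = 360° × 2.31/29.53 ≈ 28.2°.
cos 28.2° = 0.882, so f = (1 − 0.882)/2 = 0.059, so 6%.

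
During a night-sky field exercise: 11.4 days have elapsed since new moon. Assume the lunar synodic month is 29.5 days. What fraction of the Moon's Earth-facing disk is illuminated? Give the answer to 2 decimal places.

0.88

Phase angle: θ = 360°·(11.4 d)/(29.5 d) = 139.1°.
With cos θ = (-0.756), the lit fraction is (1 − (-0.756))/2 ≈ 0.878.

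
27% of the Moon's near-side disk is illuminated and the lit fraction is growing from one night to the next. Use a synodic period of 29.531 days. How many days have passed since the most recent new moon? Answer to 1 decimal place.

From f = (1 − cos θ)/2: cos θ = 1 − 2×0.27 = 0.460; arccos → 62.6°.
Before full moon the principal value applies: θ = 62.6°.
Age = 29.531 × 62.6°/360° ≈ 5.14 days.

5.1 days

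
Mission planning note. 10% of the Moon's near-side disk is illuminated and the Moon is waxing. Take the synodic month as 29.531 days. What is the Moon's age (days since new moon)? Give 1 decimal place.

cos θ = 1 − 2f = 0.800, giving a principal value of 36.9°.
Waxing ⇒ before full, so θ = 36.9°.
At 360°/29.531 d per day, 36.9° corresponds to 3.02 days.

3.0 days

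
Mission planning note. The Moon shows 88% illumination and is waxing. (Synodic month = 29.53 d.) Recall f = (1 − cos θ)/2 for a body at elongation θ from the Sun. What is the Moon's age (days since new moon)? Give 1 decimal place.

11.4 days

From f = (1 − cos θ)/2: cos θ = 1 − 2×0.88 = -0.760; arccos → 139.5°.
Waxing ⇒ before full, so θ = 139.5°.
At 360°/29.53 d per day, 139.5° corresponds to 11.44 days.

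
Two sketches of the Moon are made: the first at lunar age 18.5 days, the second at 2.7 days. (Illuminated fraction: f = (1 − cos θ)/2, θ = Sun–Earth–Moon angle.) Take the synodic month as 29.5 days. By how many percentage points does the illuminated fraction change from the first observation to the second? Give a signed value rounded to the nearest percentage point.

θ₁ = 360° × 18.5/29.5 = 225.8°, f₁ = (1 − cos θ₁)/2 = 0.849.
θ₂ = 360° × 2.7/29.5 = 32.9°, f₂ = (1 − cos θ₂)/2 = 0.080.
Change = f₂ − f₁ = -0.768 → -77 percentage points.

-77 percentage points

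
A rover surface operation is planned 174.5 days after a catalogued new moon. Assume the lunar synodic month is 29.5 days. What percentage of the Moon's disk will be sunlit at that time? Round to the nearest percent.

7%

174.5/29.5 = 5.915 lunations, so 5 complete cycles and 27.00 d into the next.
Elongation θ = 360° × 27.00/29.5 ≈ 329.5°.
With cos θ = 0.862, the lit fraction is (1 − 0.862)/2 ≈ 0.069, so 7%.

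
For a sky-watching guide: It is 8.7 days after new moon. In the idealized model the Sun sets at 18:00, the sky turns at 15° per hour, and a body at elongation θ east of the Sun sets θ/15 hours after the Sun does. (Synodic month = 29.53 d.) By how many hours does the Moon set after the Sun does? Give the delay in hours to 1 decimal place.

7.1 h

The Moon has covered 8.7/29.53 of its cycle, so θ ≈ 360° × 8.7/29.53 = 106.1°.
At 15° of sky rotation per hour, 106.1° corresponds to a 7.07 h lag.
So the Moon sets 7.07 h after the Sun.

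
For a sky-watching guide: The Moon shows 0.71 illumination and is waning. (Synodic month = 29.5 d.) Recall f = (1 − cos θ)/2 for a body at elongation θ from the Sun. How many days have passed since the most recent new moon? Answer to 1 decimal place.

Invert f = (1 − cos θ)/2 to get cos θ = 1 − 2(0.71) = -0.420, hence θ₀ = arccos -0.420 = 114.8°.
A waning Moon lies in 180°–360°, so θ = 360° − 114.8° = 245.2°.
That fraction of the synodic month is 245.2/360 × 29.5 d ≈ 20.09 d.

20.1 days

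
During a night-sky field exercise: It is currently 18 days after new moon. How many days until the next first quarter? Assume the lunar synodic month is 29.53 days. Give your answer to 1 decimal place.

18.9 days

First quarter occurs at elongation 90°, i.e. at age 29.53 × 90/360 = 7.383 d.
Already past this cycle's first quarter; the next is at 7.383 + 29.53 = 36.913 d, so 36.913 − 18 = 18.913 days.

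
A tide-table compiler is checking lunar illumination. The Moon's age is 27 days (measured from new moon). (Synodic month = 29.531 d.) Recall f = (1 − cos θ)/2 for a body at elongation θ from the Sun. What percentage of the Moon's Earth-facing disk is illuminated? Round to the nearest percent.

Phase angle: θ = 360°·(27 d)/(29.531 d) = 329.1°.
Illuminated fraction = (1 − cos 329.1°)/2 = (1 − 0.858)/2 ≈ 0.071, so 7%.

7%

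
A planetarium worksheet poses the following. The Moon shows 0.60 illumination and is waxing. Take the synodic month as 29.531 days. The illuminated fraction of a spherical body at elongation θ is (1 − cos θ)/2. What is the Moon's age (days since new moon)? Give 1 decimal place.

8.3 days

From f = (1 − cos θ)/2: cos θ = 1 − 2×0.60 = -0.200; arccos → 101.5°.
Before full moon the principal value applies: θ = 101.5°.
That fraction of the synodic month is 101.5/360 × 29.531 d ≈ 8.33 d.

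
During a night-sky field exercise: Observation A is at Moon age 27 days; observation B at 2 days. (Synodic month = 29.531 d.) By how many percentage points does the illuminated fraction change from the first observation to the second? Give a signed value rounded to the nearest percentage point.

-3 pp

θ₁ = 360° × 27/29.531 = 329.1°, f₁ = (1 − cos θ₁)/2 = 0.071.
θ₂ = 360° × 2/29.531 = 24.4°, f₂ = (1 − cos θ₂)/2 = 0.045.
Change = f₂ − f₁ = -0.026 → -3 percentage points.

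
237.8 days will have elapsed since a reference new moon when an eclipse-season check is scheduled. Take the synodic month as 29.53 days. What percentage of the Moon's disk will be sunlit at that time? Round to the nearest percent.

3%

237.8 d spans 8 complete synodic months (8 × 29.53 = 236.24 d) plus 1.56 d.
Phase angle: θ = 360°·(1.56 d)/(29.53 d) = 19.0°.
Illuminated fraction = (1 − cos 19.0°)/2 = (1 − 0.945)/2 ≈ 0.027, so 3%.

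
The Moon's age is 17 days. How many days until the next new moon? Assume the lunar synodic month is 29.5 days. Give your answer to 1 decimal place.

The next new moon completes the synodic month: 29.5 − 17 = 12.500 days.

12.5 days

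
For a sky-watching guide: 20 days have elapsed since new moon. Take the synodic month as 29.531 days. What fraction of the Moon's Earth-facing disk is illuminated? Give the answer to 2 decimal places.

The Moon has covered 20/29.531 of its cycle, so θ ≈ 360° × 20/29.531 = 243.8°.
With cos θ = (-0.441), the lit fraction is (1 − (-0.441))/2 ≈ 0.721.

0.72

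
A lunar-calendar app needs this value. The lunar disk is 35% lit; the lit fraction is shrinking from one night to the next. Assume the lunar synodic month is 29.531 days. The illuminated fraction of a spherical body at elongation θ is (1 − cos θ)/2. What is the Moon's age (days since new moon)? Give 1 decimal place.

23.6 days

Invert f = (1 − cos θ)/2 to get cos θ = 1 − 2(0.35) = 0.300, hence θ₀ = arccos 0.300 = 72.5°.
Since the Moon is past full (waning), take the reflex angle: θ = 360° − 72.5° = 287.5°.
Age = 29.531 × 287.5°/360° ≈ 23.58 days.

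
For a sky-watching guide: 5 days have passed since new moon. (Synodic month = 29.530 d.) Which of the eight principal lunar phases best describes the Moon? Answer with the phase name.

At 5/29.530 of the cycle, θ ≈ 61° — the waxing crescent range.

waxing crescent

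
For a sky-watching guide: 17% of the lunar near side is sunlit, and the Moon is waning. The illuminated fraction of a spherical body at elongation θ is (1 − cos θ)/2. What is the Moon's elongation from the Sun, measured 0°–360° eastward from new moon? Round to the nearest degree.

311°

From f = (1 − cos θ)/2: cos θ = 1 − 2×0.17 = 0.660; arccos → 48.7°.
Since the Moon is past full (waning), take the reflex angle: θ = 360° − 48.7° = 311.3°.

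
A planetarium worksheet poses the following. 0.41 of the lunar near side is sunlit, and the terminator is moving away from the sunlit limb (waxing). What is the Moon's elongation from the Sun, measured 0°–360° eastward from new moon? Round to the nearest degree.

80°

cos θ = 1 − 2f = 0.180, giving a principal value of 79.6°.
Before full moon the principal value applies: θ = 79.6°.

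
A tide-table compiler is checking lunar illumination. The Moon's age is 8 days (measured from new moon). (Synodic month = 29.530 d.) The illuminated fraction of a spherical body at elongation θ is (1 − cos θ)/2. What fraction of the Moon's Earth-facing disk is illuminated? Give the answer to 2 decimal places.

0.57

The Moon has covered 8/29.530 of its cycle, so θ ≈ 360° × 8/29.530 = 97.5°.
cos 97.5° = (-0.131), so f = (1 − (-0.131))/2 = 0.566.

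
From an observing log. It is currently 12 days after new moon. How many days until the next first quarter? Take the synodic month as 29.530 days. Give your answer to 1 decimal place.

First quarter occurs at elongation 90°, i.e. at age 29.530 × 90/360 = 7.383 d.
This lunation's first quarter (7.383 d) has passed, so add one period: 36.913 − 12 = 24.913 days.

24.9 days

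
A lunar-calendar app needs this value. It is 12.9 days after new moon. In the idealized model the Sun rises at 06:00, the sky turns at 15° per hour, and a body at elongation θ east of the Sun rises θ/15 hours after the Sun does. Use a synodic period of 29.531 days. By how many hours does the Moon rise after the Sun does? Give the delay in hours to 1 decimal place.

10.5 h

Phase angle: θ = 360°·(12.9 d)/(29.531 d) = 157.3°.
Delay after the Sun = 157.3° / (15°/h) ≈ 10.48 h.
So the Moon rises 10.48 h after the Sun.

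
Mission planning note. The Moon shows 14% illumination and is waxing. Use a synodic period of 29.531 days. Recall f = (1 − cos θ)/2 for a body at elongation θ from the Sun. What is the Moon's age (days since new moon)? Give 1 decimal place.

Invert f = (1 − cos θ)/2 to get cos θ = 1 − 2(0.14) = 0.720, hence θ₀ = arccos 0.720 = 43.9°.
Before full moon the principal value applies: θ = 43.9°.
Age = 29.531 × 43.9°/360° ≈ 3.60 days.

3.6 days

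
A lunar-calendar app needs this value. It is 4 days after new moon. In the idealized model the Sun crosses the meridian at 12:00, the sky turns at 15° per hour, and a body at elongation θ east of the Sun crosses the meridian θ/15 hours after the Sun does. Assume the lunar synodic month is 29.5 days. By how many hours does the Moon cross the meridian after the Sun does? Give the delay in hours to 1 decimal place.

Phase angle: θ = 360°·(4 d)/(29.5 d) = 48.8°.
At 15° of sky rotation per hour, 48.8° corresponds to a 3.25 h lag.
So the Moon crosses the meridian 3.25 h after the Sun.

3.3 h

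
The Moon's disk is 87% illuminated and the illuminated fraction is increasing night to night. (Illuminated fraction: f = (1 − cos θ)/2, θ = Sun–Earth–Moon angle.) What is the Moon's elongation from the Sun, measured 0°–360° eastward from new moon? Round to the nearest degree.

138°

cos θ = 1 − 2f = -0.740, giving a principal value of 137.7°.
The Moon is waxing (0°–180°), so θ = 137.7° directly.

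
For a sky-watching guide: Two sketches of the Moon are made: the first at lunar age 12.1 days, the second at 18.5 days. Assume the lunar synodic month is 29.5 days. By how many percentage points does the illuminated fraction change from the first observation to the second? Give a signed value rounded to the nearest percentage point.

θ₁ = 360° × 12.1/29.5 = 147.7°, f₁ = (1 − cos θ₁)/2 = 0.922.
θ₂ = 360° × 18.5/29.5 = 225.8°, f₂ = (1 − cos θ₂)/2 = 0.849.
Change = f₂ − f₁ = -0.074 → -7 percentage points.

-7 percentage points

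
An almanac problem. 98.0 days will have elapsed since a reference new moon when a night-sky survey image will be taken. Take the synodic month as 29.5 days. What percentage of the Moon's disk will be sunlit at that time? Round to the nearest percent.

98.0 d spans 3 complete synodic months (3 × 29.5 = 88.50 d) plus 9.50 d.
Phase angle: θ = 360°·(9.50 d)/(29.5 d) = 115.9°.
With cos θ = (-0.437), the lit fraction is (1 − (-0.437))/2 ≈ 0.719, so 72%.

72%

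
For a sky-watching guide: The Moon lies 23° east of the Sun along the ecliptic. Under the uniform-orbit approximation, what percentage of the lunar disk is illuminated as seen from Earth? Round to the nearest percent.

Half-versine of 23°: (1 − 0.921)/2 = 0.040, i.e. 4%.

4%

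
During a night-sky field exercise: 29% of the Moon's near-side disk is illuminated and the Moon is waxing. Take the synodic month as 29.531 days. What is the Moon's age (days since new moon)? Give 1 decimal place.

5.3 days

Invert f = (1 − cos θ)/2 to get cos θ = 1 − 2(0.29) = 0.420, hence θ₀ = arccos 0.420 = 65.2°.
The Moon is waxing (0°–180°), so θ = 65.2° directly.
That fraction of the synodic month is 65.2/360 × 29.531 d ≈ 5.35 d.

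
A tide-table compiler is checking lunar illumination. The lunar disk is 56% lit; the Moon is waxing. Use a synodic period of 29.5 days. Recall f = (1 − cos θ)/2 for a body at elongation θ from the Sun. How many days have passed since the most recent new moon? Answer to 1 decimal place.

7.9 days

cos θ = 1 − 2f = -0.120, giving a principal value of 96.9°.
Waxing ⇒ before full, so θ = 96.9°.
That fraction of the synodic month is 96.9/360 × 29.5 d ≈ 7.94 d.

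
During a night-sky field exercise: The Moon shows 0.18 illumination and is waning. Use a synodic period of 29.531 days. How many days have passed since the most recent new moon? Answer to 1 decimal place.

25.4 days

From f = (1 − cos θ)/2: cos θ = 1 − 2×0.18 = 0.640; arccos → 50.2°.
Waning ⇒ past full, so θ = 360° − 50.2° = 309.8°.
Age = 29.531 × 309.8°/360° ≈ 25.41 days.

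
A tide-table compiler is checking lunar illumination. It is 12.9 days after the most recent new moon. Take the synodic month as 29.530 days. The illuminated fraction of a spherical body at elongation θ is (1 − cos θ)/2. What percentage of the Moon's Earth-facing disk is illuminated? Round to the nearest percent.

96%

Phase angle: θ = 360°·(12.9 d)/(29.530 d) = 157.3°.
cos 157.3° = (-0.922), so f = (1 − (-0.922))/2 = 0.961, so 96%.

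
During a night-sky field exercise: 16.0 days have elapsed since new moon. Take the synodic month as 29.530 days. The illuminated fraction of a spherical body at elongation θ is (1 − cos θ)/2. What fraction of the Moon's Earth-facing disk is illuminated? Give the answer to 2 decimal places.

0.98

Phase angle: θ = 360°·(16.0 d)/(29.530 d) = 195.1°.
With cos θ = (-0.966), the lit fraction is (1 − (-0.966))/2 ≈ 0.983.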